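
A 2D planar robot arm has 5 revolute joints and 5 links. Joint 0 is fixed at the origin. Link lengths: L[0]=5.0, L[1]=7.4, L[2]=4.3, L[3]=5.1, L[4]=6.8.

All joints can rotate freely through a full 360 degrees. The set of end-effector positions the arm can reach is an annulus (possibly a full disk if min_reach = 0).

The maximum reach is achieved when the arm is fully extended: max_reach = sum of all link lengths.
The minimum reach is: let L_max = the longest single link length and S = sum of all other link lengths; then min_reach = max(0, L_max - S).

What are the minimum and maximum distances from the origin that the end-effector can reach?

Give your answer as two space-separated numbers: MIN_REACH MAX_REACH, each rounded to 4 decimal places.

Link lengths: [5.0, 7.4, 4.3, 5.1, 6.8]
max_reach = 5 + 7.4 + 4.3 + 5.1 + 6.8 = 28.6
L_max = max([5.0, 7.4, 4.3, 5.1, 6.8]) = 7.4
S (sum of others) = 28.6 - 7.4 = 21.2
min_reach = max(0, 7.4 - 21.2) = max(0, -13.8) = 0

Answer: 0.0000 28.6000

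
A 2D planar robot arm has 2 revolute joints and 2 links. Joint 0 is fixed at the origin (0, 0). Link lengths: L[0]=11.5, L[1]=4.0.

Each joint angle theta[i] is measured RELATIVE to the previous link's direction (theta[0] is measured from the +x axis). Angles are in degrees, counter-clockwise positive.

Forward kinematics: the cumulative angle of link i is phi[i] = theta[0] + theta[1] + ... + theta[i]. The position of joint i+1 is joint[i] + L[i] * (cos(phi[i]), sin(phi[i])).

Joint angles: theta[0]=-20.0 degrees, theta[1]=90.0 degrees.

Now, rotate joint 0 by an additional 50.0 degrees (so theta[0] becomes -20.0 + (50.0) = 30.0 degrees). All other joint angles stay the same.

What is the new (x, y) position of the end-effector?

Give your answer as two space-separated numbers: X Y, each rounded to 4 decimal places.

joint[0] = (0.0000, 0.0000)  (base)
link 0: phi[0] = 30 = 30 deg
  cos(30 deg) = 0.8660, sin(30 deg) = 0.5000
  joint[1] = (0.0000, 0.0000) + 11.5 * (0.8660, 0.5000) = (0.0000 + 9.9593, 0.0000 + 5.7500) = (9.9593, 5.7500)
link 1: phi[1] = 30 + 90 = 120 deg
  cos(120 deg) = -0.5000, sin(120 deg) = 0.8660
  joint[2] = (9.9593, 5.7500) + 4 * (-0.5000, 0.8660) = (9.9593 + -2.0000, 5.7500 + 3.4641) = (7.9593, 9.2141)
End effector: (7.9593, 9.2141)

Answer: 7.9593 9.2141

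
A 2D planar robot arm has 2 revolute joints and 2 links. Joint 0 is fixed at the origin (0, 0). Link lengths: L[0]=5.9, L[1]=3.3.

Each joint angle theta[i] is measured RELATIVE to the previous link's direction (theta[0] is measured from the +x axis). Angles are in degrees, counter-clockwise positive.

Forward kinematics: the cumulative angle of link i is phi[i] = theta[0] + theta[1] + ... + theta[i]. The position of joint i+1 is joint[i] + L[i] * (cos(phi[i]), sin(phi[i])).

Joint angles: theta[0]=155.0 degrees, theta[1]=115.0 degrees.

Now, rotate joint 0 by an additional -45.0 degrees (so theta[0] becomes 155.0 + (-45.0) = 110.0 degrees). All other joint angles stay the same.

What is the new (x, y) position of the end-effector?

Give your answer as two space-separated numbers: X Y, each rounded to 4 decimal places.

Answer: -4.3514 3.2107

Derivation:
joint[0] = (0.0000, 0.0000)  (base)
link 0: phi[0] = 110 = 110 deg
  cos(110 deg) = -0.3420, sin(110 deg) = 0.9397
  joint[1] = (0.0000, 0.0000) + 5.9 * (-0.3420, 0.9397) = (0.0000 + -2.0179, 0.0000 + 5.5442) = (-2.0179, 5.5442)
link 1: phi[1] = 110 + 115 = 225 deg
  cos(225 deg) = -0.7071, sin(225 deg) = -0.7071
  joint[2] = (-2.0179, 5.5442) + 3.3 * (-0.7071, -0.7071) = (-2.0179 + -2.3335, 5.5442 + -2.3335) = (-4.3514, 3.2107)
End effector: (-4.3514, 3.2107)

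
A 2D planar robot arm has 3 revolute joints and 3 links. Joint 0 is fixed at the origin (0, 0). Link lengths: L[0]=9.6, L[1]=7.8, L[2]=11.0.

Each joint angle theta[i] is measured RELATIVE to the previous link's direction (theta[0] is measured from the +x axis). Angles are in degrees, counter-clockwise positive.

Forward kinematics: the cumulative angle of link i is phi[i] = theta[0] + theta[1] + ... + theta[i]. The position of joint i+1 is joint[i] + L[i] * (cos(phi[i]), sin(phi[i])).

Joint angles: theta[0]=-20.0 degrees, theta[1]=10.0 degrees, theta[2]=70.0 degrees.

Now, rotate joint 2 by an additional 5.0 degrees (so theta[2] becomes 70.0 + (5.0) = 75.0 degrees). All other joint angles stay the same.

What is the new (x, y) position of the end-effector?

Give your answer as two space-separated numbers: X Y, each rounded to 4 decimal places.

Answer: 21.3514 5.3315

Derivation:
joint[0] = (0.0000, 0.0000)  (base)
link 0: phi[0] = -20 = -20 deg
  cos(-20 deg) = 0.9397, sin(-20 deg) = -0.3420
  joint[1] = (0.0000, 0.0000) + 9.6 * (0.9397, -0.3420) = (0.0000 + 9.0210, 0.0000 + -3.2834) = (9.0210, -3.2834)
link 1: phi[1] = -20 + 10 = -10 deg
  cos(-10 deg) = 0.9848, sin(-10 deg) = -0.1736
  joint[2] = (9.0210, -3.2834) + 7.8 * (0.9848, -0.1736) = (9.0210 + 7.6815, -3.2834 + -1.3545) = (16.7025, -4.6378)
link 2: phi[2] = -20 + 10 + 75 = 65 deg
  cos(65 deg) = 0.4226, sin(65 deg) = 0.9063
  joint[3] = (16.7025, -4.6378) + 11 * (0.4226, 0.9063) = (16.7025 + 4.6488, -4.6378 + 9.9694) = (21.3514, 5.3315)
End effector: (21.3514, 5.3315)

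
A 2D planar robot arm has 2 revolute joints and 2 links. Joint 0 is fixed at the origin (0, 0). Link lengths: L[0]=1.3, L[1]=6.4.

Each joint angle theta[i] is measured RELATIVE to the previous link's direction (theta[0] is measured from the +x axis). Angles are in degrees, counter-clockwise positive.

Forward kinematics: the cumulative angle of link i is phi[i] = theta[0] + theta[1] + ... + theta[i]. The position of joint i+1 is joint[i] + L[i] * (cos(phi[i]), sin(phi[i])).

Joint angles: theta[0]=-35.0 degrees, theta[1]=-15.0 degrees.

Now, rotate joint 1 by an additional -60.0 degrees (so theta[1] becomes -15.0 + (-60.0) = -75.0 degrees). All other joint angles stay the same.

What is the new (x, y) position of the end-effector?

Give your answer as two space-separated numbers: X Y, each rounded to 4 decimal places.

Answer: -1.1240 -6.7597

Derivation:
joint[0] = (0.0000, 0.0000)  (base)
link 0: phi[0] = -35 = -35 deg
  cos(-35 deg) = 0.8192, sin(-35 deg) = -0.5736
  joint[1] = (0.0000, 0.0000) + 1.3 * (0.8192, -0.5736) = (0.0000 + 1.0649, 0.0000 + -0.7456) = (1.0649, -0.7456)
link 1: phi[1] = -35 + -75 = -110 deg
  cos(-110 deg) = -0.3420, sin(-110 deg) = -0.9397
  joint[2] = (1.0649, -0.7456) + 6.4 * (-0.3420, -0.9397) = (1.0649 + -2.1889, -0.7456 + -6.0140) = (-1.1240, -6.7597)
End effector: (-1.1240, -6.7597)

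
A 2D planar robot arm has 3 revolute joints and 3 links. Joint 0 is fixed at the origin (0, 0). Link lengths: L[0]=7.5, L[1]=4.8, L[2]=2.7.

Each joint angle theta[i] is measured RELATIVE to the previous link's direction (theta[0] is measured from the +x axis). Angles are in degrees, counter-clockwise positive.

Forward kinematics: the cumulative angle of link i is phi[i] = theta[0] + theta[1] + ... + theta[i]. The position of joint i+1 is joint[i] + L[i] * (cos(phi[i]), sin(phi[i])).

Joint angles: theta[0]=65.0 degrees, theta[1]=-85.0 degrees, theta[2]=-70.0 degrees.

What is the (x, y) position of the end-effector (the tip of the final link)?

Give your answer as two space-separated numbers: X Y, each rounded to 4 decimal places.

joint[0] = (0.0000, 0.0000)  (base)
link 0: phi[0] = 65 = 65 deg
  cos(65 deg) = 0.4226, sin(65 deg) = 0.9063
  joint[1] = (0.0000, 0.0000) + 7.5 * (0.4226, 0.9063) = (0.0000 + 3.1696, 0.0000 + 6.7973) = (3.1696, 6.7973)
link 1: phi[1] = 65 + -85 = -20 deg
  cos(-20 deg) = 0.9397, sin(-20 deg) = -0.3420
  joint[2] = (3.1696, 6.7973) + 4.8 * (0.9397, -0.3420) = (3.1696 + 4.5105, 6.7973 + -1.6417) = (7.6802, 5.1556)
link 2: phi[2] = 65 + -85 + -70 = -90 deg
  cos(-90 deg) = 0.0000, sin(-90 deg) = -1.0000
  joint[3] = (7.6802, 5.1556) + 2.7 * (0.0000, -1.0000) = (7.6802 + 0.0000, 5.1556 + -2.7000) = (7.6802, 2.4556)
End effector: (7.6802, 2.4556)

Answer: 7.6802 2.4556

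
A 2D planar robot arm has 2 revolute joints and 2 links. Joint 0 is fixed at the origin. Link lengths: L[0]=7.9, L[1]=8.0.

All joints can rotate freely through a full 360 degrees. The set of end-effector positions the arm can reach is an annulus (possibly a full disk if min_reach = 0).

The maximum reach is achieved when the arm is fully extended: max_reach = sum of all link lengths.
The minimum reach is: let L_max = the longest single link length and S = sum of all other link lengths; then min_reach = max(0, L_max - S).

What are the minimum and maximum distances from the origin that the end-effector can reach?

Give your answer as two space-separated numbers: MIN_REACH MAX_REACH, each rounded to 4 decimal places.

Link lengths: [7.9, 8.0]
max_reach = 7.9 + 8 = 15.9
L_max = max([7.9, 8.0]) = 8
S (sum of others) = 15.9 - 8 = 7.9
min_reach = max(0, 8 - 7.9) = max(0, 0.1) = 0.1

Answer: 0.1000 15.9000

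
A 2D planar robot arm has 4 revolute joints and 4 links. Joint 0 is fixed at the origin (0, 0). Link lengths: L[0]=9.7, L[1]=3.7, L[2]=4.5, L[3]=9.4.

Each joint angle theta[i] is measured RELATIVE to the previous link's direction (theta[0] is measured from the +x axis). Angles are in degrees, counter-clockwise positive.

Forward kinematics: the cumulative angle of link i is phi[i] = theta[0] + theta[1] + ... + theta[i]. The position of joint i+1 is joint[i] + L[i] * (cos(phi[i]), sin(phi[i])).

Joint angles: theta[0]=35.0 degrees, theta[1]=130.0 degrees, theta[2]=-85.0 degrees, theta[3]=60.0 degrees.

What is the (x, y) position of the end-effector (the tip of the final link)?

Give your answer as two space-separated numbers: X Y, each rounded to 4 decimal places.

joint[0] = (0.0000, 0.0000)  (base)
link 0: phi[0] = 35 = 35 deg
  cos(35 deg) = 0.8192, sin(35 deg) = 0.5736
  joint[1] = (0.0000, 0.0000) + 9.7 * (0.8192, 0.5736) = (0.0000 + 7.9458, 0.0000 + 5.5637) = (7.9458, 5.5637)
link 1: phi[1] = 35 + 130 = 165 deg
  cos(165 deg) = -0.9659, sin(165 deg) = 0.2588
  joint[2] = (7.9458, 5.5637) + 3.7 * (-0.9659, 0.2588) = (7.9458 + -3.5739, 5.5637 + 0.9576) = (4.3718, 6.5213)
link 2: phi[2] = 35 + 130 + -85 = 80 deg
  cos(80 deg) = 0.1736, sin(80 deg) = 0.9848
  joint[3] = (4.3718, 6.5213) + 4.5 * (0.1736, 0.9848) = (4.3718 + 0.7814, 6.5213 + 4.4316) = (5.1533, 10.9530)
link 3: phi[3] = 35 + 130 + -85 + 60 = 140 deg
  cos(140 deg) = -0.7660, sin(140 deg) = 0.6428
  joint[4] = (5.1533, 10.9530) + 9.4 * (-0.7660, 0.6428) = (5.1533 + -7.2008, 10.9530 + 6.0422) = (-2.0476, 16.9952)
End effector: (-2.0476, 16.9952)

Answer: -2.0476 16.9952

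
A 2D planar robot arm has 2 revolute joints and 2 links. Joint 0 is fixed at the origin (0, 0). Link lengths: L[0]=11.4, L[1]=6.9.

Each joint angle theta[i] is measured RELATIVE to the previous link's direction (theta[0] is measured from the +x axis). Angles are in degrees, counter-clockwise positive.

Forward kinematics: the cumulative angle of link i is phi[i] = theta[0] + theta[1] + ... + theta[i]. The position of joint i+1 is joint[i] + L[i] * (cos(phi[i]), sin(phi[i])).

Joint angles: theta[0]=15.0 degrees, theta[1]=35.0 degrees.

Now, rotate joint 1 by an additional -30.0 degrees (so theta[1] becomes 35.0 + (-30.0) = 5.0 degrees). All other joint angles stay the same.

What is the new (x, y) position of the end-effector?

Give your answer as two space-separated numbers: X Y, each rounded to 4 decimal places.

joint[0] = (0.0000, 0.0000)  (base)
link 0: phi[0] = 15 = 15 deg
  cos(15 deg) = 0.9659, sin(15 deg) = 0.2588
  joint[1] = (0.0000, 0.0000) + 11.4 * (0.9659, 0.2588) = (0.0000 + 11.0116, 0.0000 + 2.9505) = (11.0116, 2.9505)
link 1: phi[1] = 15 + 5 = 20 deg
  cos(20 deg) = 0.9397, sin(20 deg) = 0.3420
  joint[2] = (11.0116, 2.9505) + 6.9 * (0.9397, 0.3420) = (11.0116 + 6.4839, 2.9505 + 2.3599) = (17.4954, 5.3105)
End effector: (17.4954, 5.3105)

Answer: 17.4954 5.3105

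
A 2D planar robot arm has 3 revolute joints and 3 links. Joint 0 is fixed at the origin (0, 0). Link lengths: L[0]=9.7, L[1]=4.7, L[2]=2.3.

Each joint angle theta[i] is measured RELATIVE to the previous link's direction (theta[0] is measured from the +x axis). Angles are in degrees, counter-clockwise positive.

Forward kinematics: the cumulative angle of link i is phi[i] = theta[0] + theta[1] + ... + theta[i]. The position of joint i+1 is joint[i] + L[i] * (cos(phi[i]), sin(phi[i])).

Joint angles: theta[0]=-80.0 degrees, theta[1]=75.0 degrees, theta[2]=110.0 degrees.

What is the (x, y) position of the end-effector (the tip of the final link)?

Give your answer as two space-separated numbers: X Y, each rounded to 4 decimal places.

joint[0] = (0.0000, 0.0000)  (base)
link 0: phi[0] = -80 = -80 deg
  cos(-80 deg) = 0.1736, sin(-80 deg) = -0.9848
  joint[1] = (0.0000, 0.0000) + 9.7 * (0.1736, -0.9848) = (0.0000 + 1.6844, 0.0000 + -9.5526) = (1.6844, -9.5526)
link 1: phi[1] = -80 + 75 = -5 deg
  cos(-5 deg) = 0.9962, sin(-5 deg) = -0.0872
  joint[2] = (1.6844, -9.5526) + 4.7 * (0.9962, -0.0872) = (1.6844 + 4.6821, -9.5526 + -0.4096) = (6.3665, -9.9623)
link 2: phi[2] = -80 + 75 + 110 = 105 deg
  cos(105 deg) = -0.2588, sin(105 deg) = 0.9659
  joint[3] = (6.3665, -9.9623) + 2.3 * (-0.2588, 0.9659) = (6.3665 + -0.5953, -9.9623 + 2.2216) = (5.7712, -7.7406)
End effector: (5.7712, -7.7406)

Answer: 5.7712 -7.7406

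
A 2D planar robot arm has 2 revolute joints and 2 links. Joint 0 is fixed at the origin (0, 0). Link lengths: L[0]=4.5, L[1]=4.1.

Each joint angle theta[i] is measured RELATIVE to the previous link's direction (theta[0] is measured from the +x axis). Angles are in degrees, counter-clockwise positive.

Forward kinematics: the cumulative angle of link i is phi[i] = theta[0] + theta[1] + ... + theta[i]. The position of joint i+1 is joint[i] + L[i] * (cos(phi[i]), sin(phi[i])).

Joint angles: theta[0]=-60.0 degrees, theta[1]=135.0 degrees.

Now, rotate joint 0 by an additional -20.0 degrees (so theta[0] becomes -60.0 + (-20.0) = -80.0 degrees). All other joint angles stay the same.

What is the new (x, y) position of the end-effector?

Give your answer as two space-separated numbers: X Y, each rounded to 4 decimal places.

Answer: 3.1331 -1.0731

Derivation:
joint[0] = (0.0000, 0.0000)  (base)
link 0: phi[0] = -80 = -80 deg
  cos(-80 deg) = 0.1736, sin(-80 deg) = -0.9848
  joint[1] = (0.0000, 0.0000) + 4.5 * (0.1736, -0.9848) = (0.0000 + 0.7814, 0.0000 + -4.4316) = (0.7814, -4.4316)
link 1: phi[1] = -80 + 135 = 55 deg
  cos(55 deg) = 0.5736, sin(55 deg) = 0.8192
  joint[2] = (0.7814, -4.4316) + 4.1 * (0.5736, 0.8192) = (0.7814 + 2.3517, -4.4316 + 3.3585) = (3.1331, -1.0731)
End effector: (3.1331, -1.0731)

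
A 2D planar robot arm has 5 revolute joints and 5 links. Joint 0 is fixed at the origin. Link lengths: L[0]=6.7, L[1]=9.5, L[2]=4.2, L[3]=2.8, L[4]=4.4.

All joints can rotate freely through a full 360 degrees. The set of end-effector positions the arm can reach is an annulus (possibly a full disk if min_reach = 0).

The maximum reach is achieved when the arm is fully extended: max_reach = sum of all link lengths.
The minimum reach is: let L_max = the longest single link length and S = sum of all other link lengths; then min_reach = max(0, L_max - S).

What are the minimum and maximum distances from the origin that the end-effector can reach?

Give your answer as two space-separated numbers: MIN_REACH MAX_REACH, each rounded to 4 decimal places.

Link lengths: [6.7, 9.5, 4.2, 2.8, 4.4]
max_reach = 6.7 + 9.5 + 4.2 + 2.8 + 4.4 = 27.6
L_max = max([6.7, 9.5, 4.2, 2.8, 4.4]) = 9.5
S (sum of others) = 27.6 - 9.5 = 18.1
min_reach = max(0, 9.5 - 18.1) = max(0, -8.6) = 0

Answer: 0.0000 27.6000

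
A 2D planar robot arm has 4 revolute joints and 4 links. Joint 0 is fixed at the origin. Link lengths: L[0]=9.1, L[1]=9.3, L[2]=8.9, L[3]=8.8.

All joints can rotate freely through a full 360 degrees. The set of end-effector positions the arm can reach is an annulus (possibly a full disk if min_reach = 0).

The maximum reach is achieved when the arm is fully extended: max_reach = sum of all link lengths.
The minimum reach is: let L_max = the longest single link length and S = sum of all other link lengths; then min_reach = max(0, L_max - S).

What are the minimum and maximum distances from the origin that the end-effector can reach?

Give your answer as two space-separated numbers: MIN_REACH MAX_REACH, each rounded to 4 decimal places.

Link lengths: [9.1, 9.3, 8.9, 8.8]
max_reach = 9.1 + 9.3 + 8.9 + 8.8 = 36.1
L_max = max([9.1, 9.3, 8.9, 8.8]) = 9.3
S (sum of others) = 36.1 - 9.3 = 26.8
min_reach = max(0, 9.3 - 26.8) = max(0, -17.5) = 0

Answer: 0.0000 36.1000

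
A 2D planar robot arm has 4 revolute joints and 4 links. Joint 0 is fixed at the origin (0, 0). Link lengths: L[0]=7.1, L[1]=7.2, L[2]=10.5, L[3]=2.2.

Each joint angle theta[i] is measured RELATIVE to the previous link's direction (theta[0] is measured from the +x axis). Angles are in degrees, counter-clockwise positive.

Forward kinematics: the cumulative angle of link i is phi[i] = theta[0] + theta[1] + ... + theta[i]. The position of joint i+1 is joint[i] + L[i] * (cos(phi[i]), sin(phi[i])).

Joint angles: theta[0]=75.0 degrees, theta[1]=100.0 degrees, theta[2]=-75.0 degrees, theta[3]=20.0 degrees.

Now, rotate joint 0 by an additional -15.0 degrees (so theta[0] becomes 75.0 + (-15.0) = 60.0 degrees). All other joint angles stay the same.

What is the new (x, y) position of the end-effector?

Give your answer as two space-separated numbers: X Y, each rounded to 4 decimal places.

Answer: -2.8701 21.1964

Derivation:
joint[0] = (0.0000, 0.0000)  (base)
link 0: phi[0] = 60 = 60 deg
  cos(60 deg) = 0.5000, sin(60 deg) = 0.8660
  joint[1] = (0.0000, 0.0000) + 7.1 * (0.5000, 0.8660) = (0.0000 + 3.5500, 0.0000 + 6.1488) = (3.5500, 6.1488)
link 1: phi[1] = 60 + 100 = 160 deg
  cos(160 deg) = -0.9397, sin(160 deg) = 0.3420
  joint[2] = (3.5500, 6.1488) + 7.2 * (-0.9397, 0.3420) = (3.5500 + -6.7658, 6.1488 + 2.4625) = (-3.2158, 8.6113)
link 2: phi[2] = 60 + 100 + -75 = 85 deg
  cos(85 deg) = 0.0872, sin(85 deg) = 0.9962
  joint[3] = (-3.2158, 8.6113) + 10.5 * (0.0872, 0.9962) = (-3.2158 + 0.9151, 8.6113 + 10.4600) = (-2.3007, 19.0714)
link 3: phi[3] = 60 + 100 + -75 + 20 = 105 deg
  cos(105 deg) = -0.2588, sin(105 deg) = 0.9659
  joint[4] = (-2.3007, 19.0714) + 2.2 * (-0.2588, 0.9659) = (-2.3007 + -0.5694, 19.0714 + 2.1250) = (-2.8701, 21.1964)
End effector: (-2.8701, 21.1964)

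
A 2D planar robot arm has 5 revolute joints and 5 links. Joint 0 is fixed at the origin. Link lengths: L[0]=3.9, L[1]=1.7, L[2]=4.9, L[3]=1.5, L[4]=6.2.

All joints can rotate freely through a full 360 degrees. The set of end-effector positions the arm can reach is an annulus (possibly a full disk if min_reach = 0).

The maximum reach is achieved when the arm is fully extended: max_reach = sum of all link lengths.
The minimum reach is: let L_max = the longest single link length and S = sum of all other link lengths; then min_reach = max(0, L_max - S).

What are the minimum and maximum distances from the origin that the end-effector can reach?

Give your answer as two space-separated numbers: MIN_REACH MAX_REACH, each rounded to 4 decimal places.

Answer: 0.0000 18.2000

Derivation:
Link lengths: [3.9, 1.7, 4.9, 1.5, 6.2]
max_reach = 3.9 + 1.7 + 4.9 + 1.5 + 6.2 = 18.2
L_max = max([3.9, 1.7, 4.9, 1.5, 6.2]) = 6.2
S (sum of others) = 18.2 - 6.2 = 12
min_reach = max(0, 6.2 - 12) = max(0, -5.8) = 0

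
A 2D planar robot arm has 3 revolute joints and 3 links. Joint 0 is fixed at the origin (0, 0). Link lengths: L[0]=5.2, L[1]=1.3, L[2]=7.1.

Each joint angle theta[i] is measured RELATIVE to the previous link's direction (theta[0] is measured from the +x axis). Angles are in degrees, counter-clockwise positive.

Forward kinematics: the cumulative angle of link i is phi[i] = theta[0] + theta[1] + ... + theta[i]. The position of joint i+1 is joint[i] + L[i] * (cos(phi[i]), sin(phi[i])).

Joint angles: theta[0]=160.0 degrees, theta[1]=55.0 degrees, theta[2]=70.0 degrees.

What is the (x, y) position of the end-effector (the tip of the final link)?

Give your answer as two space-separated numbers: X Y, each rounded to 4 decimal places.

Answer: -4.1137 -5.8252

Derivation:
joint[0] = (0.0000, 0.0000)  (base)
link 0: phi[0] = 160 = 160 deg
  cos(160 deg) = -0.9397, sin(160 deg) = 0.3420
  joint[1] = (0.0000, 0.0000) + 5.2 * (-0.9397, 0.3420) = (0.0000 + -4.8864, 0.0000 + 1.7785) = (-4.8864, 1.7785)
link 1: phi[1] = 160 + 55 = 215 deg
  cos(215 deg) = -0.8192, sin(215 deg) = -0.5736
  joint[2] = (-4.8864, 1.7785) + 1.3 * (-0.8192, -0.5736) = (-4.8864 + -1.0649, 1.7785 + -0.7456) = (-5.9513, 1.0329)
link 2: phi[2] = 160 + 55 + 70 = 285 deg
  cos(285 deg) = 0.2588, sin(285 deg) = -0.9659
  joint[3] = (-5.9513, 1.0329) + 7.1 * (0.2588, -0.9659) = (-5.9513 + 1.8376, 1.0329 + -6.8581) = (-4.1137, -5.8252)
End effector: (-4.1137, -5.8252)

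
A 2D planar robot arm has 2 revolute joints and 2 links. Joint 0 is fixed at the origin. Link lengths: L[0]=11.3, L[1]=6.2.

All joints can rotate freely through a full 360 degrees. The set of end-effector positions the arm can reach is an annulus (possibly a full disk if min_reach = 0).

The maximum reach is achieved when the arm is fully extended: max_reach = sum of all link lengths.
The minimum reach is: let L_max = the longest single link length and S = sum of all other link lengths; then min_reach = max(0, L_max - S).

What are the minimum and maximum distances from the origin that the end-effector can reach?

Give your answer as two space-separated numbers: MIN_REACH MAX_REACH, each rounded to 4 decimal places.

Link lengths: [11.3, 6.2]
max_reach = 11.3 + 6.2 = 17.5
L_max = max([11.3, 6.2]) = 11.3
S (sum of others) = 17.5 - 11.3 = 6.2
min_reach = max(0, 11.3 - 6.2) = max(0, 5.1) = 5.1

Answer: 5.1000 17.5000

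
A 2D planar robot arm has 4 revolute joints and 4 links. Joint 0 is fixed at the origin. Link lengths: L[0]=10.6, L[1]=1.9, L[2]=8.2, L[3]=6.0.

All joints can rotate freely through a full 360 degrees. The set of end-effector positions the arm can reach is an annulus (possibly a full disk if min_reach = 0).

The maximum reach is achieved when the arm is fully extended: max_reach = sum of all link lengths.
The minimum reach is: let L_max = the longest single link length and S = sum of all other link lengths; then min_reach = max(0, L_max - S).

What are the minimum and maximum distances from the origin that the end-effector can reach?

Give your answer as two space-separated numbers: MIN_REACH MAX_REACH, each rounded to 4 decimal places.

Link lengths: [10.6, 1.9, 8.2, 6.0]
max_reach = 10.6 + 1.9 + 8.2 + 6 = 26.7
L_max = max([10.6, 1.9, 8.2, 6.0]) = 10.6
S (sum of others) = 26.7 - 10.6 = 16.1
min_reach = max(0, 10.6 - 16.1) = max(0, -5.5) = 0

Answer: 0.0000 26.7000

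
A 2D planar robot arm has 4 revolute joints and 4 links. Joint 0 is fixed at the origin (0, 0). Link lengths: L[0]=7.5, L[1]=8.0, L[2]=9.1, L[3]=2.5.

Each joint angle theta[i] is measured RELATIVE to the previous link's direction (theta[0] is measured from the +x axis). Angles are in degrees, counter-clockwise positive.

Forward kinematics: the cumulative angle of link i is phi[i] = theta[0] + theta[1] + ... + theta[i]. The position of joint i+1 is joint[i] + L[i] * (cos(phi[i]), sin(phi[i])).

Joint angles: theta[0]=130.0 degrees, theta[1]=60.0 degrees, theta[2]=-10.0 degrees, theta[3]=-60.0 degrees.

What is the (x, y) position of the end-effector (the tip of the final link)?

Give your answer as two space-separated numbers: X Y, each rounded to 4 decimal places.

joint[0] = (0.0000, 0.0000)  (base)
link 0: phi[0] = 130 = 130 deg
  cos(130 deg) = -0.6428, sin(130 deg) = 0.7660
  joint[1] = (0.0000, 0.0000) + 7.5 * (-0.6428, 0.7660) = (0.0000 + -4.8209, 0.0000 + 5.7453) = (-4.8209, 5.7453)
link 1: phi[1] = 130 + 60 = 190 deg
  cos(190 deg) = -0.9848, sin(190 deg) = -0.1736
  joint[2] = (-4.8209, 5.7453) + 8 * (-0.9848, -0.1736) = (-4.8209 + -7.8785, 5.7453 + -1.3892) = (-12.6994, 4.3561)
link 2: phi[2] = 130 + 60 + -10 = 180 deg
  cos(180 deg) = -1.0000, sin(180 deg) = 0.0000
  joint[3] = (-12.6994, 4.3561) + 9.1 * (-1.0000, 0.0000) = (-12.6994 + -9.1000, 4.3561 + 0.0000) = (-21.7994, 4.3561)
link 3: phi[3] = 130 + 60 + -10 + -60 = 120 deg
  cos(120 deg) = -0.5000, sin(120 deg) = 0.8660
  joint[4] = (-21.7994, 4.3561) + 2.5 * (-0.5000, 0.8660) = (-21.7994 + -1.2500, 4.3561 + 2.1651) = (-23.0494, 6.5212)
End effector: (-23.0494, 6.5212)

Answer: -23.0494 6.5212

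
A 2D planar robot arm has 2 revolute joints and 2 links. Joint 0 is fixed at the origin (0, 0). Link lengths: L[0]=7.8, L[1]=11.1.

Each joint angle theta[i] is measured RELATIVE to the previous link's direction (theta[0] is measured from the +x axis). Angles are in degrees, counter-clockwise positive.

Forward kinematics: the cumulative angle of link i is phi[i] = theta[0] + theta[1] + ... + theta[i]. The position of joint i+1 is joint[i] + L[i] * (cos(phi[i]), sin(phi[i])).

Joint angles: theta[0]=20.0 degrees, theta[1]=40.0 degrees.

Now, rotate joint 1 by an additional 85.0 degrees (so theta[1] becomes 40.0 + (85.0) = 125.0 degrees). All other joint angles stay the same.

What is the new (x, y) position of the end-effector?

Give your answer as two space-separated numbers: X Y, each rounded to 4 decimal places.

Answer: -1.7630 9.0345

Derivation:
joint[0] = (0.0000, 0.0000)  (base)
link 0: phi[0] = 20 = 20 deg
  cos(20 deg) = 0.9397, sin(20 deg) = 0.3420
  joint[1] = (0.0000, 0.0000) + 7.8 * (0.9397, 0.3420) = (0.0000 + 7.3296, 0.0000 + 2.6678) = (7.3296, 2.6678)
link 1: phi[1] = 20 + 125 = 145 deg
  cos(145 deg) = -0.8192, sin(145 deg) = 0.5736
  joint[2] = (7.3296, 2.6678) + 11.1 * (-0.8192, 0.5736) = (7.3296 + -9.0926, 2.6678 + 6.3667) = (-1.7630, 9.0345)
End effector: (-1.7630, 9.0345)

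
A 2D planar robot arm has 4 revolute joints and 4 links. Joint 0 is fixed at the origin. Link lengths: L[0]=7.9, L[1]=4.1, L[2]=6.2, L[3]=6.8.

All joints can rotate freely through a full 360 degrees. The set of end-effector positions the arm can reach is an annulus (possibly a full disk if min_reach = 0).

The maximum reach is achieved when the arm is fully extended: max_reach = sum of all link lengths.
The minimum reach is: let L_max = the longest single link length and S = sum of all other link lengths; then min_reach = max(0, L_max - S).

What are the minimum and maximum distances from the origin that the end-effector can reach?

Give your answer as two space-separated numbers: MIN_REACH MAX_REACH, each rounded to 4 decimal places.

Link lengths: [7.9, 4.1, 6.2, 6.8]
max_reach = 7.9 + 4.1 + 6.2 + 6.8 = 25
L_max = max([7.9, 4.1, 6.2, 6.8]) = 7.9
S (sum of others) = 25 - 7.9 = 17.1
min_reach = max(0, 7.9 - 17.1) = max(0, -9.2) = 0

Answer: 0.0000 25.0000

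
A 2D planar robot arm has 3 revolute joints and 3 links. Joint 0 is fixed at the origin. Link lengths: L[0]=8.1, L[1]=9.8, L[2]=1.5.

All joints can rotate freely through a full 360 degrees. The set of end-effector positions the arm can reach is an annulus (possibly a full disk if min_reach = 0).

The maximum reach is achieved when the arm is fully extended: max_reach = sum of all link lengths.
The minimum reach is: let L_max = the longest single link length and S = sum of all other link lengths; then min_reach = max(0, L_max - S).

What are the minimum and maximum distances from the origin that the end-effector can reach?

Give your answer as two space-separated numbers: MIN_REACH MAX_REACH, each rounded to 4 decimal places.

Answer: 0.2000 19.4000

Derivation:
Link lengths: [8.1, 9.8, 1.5]
max_reach = 8.1 + 9.8 + 1.5 = 19.4
L_max = max([8.1, 9.8, 1.5]) = 9.8
S (sum of others) = 19.4 - 9.8 = 9.6
min_reach = max(0, 9.8 - 9.6) = max(0, 0.2) = 0.2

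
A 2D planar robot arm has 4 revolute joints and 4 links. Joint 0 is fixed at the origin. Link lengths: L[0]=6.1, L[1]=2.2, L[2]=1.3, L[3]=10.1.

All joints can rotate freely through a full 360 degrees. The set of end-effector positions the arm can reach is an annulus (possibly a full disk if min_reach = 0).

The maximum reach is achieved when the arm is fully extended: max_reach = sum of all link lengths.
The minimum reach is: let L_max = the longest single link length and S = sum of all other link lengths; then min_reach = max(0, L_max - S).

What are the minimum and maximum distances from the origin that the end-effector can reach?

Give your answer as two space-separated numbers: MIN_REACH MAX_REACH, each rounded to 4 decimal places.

Link lengths: [6.1, 2.2, 1.3, 10.1]
max_reach = 6.1 + 2.2 + 1.3 + 10.1 = 19.7
L_max = max([6.1, 2.2, 1.3, 10.1]) = 10.1
S (sum of others) = 19.7 - 10.1 = 9.6
min_reach = max(0, 10.1 - 9.6) = max(0, 0.5) = 0.5

Answer: 0.5000 19.7000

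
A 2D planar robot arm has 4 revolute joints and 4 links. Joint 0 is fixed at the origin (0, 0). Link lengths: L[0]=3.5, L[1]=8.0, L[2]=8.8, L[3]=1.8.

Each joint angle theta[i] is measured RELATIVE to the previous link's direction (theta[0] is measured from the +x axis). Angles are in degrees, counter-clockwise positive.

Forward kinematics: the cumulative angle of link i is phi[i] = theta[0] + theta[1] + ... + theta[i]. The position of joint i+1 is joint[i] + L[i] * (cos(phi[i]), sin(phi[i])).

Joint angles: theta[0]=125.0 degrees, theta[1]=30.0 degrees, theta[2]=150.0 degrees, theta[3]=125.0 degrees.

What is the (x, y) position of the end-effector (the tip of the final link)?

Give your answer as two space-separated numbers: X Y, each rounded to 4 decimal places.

joint[0] = (0.0000, 0.0000)  (base)
link 0: phi[0] = 125 = 125 deg
  cos(125 deg) = -0.5736, sin(125 deg) = 0.8192
  joint[1] = (0.0000, 0.0000) + 3.5 * (-0.5736, 0.8192) = (0.0000 + -2.0075, 0.0000 + 2.8670) = (-2.0075, 2.8670)
link 1: phi[1] = 125 + 30 = 155 deg
  cos(155 deg) = -0.9063, sin(155 deg) = 0.4226
  joint[2] = (-2.0075, 2.8670) + 8 * (-0.9063, 0.4226) = (-2.0075 + -7.2505, 2.8670 + 3.3809) = (-9.2580, 6.2480)
link 2: phi[2] = 125 + 30 + 150 = 305 deg
  cos(305 deg) = 0.5736, sin(305 deg) = -0.8192
  joint[3] = (-9.2580, 6.2480) + 8.8 * (0.5736, -0.8192) = (-9.2580 + 5.0475, 6.2480 + -7.2085) = (-4.2105, -0.9606)
link 3: phi[3] = 125 + 30 + 150 + 125 = 430 deg
  cos(430 deg) = 0.3420, sin(430 deg) = 0.9397
  joint[4] = (-4.2105, -0.9606) + 1.8 * (0.3420, 0.9397) = (-4.2105 + 0.6156, -0.9606 + 1.6914) = (-3.5949, 0.7309)
End effector: (-3.5949, 0.7309)

Answer: -3.5949 0.7309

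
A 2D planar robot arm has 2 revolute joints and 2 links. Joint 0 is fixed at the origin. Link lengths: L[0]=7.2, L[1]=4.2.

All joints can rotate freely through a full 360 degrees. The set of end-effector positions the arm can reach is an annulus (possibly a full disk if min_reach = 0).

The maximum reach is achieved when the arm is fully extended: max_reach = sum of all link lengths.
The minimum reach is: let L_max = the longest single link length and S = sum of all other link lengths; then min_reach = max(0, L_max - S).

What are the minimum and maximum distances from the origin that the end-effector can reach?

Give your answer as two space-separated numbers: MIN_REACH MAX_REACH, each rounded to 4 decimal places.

Answer: 3.0000 11.4000

Derivation:
Link lengths: [7.2, 4.2]
max_reach = 7.2 + 4.2 = 11.4
L_max = max([7.2, 4.2]) = 7.2
S (sum of others) = 11.4 - 7.2 = 4.2
min_reach = max(0, 7.2 - 4.2) = max(0, 3) = 3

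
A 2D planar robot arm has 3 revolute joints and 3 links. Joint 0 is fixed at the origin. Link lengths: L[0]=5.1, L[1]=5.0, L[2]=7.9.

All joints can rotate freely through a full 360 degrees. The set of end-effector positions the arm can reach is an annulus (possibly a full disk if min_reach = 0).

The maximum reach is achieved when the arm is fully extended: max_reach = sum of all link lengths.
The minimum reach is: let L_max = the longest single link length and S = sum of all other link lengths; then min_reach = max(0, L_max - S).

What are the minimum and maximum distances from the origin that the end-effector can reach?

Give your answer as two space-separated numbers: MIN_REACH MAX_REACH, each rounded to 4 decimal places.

Link lengths: [5.1, 5.0, 7.9]
max_reach = 5.1 + 5 + 7.9 = 18
L_max = max([5.1, 5.0, 7.9]) = 7.9
S (sum of others) = 18 - 7.9 = 10.1
min_reach = max(0, 7.9 - 10.1) = max(0, -2.2) = 0

Answer: 0.0000 18.0000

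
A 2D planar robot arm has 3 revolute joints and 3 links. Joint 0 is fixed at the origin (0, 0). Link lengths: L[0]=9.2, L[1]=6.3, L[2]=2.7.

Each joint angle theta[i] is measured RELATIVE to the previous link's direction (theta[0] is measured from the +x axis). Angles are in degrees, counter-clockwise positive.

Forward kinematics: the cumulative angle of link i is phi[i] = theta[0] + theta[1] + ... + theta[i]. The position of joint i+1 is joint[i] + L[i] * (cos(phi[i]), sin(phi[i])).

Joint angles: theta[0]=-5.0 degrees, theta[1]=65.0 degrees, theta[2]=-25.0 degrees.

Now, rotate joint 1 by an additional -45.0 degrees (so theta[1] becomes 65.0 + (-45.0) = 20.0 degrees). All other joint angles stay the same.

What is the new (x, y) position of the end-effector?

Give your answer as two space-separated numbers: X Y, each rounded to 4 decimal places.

Answer: 17.9093 0.3599

Derivation:
joint[0] = (0.0000, 0.0000)  (base)
link 0: phi[0] = -5 = -5 deg
  cos(-5 deg) = 0.9962, sin(-5 deg) = -0.0872
  joint[1] = (0.0000, 0.0000) + 9.2 * (0.9962, -0.0872) = (0.0000 + 9.1650, 0.0000 + -0.8018) = (9.1650, -0.8018)
link 1: phi[1] = -5 + 20 = 15 deg
  cos(15 deg) = 0.9659, sin(15 deg) = 0.2588
  joint[2] = (9.1650, -0.8018) + 6.3 * (0.9659, 0.2588) = (9.1650 + 6.0853, -0.8018 + 1.6306) = (15.2503, 0.8287)
link 2: phi[2] = -5 + 20 + -25 = -10 deg
  cos(-10 deg) = 0.9848, sin(-10 deg) = -0.1736
  joint[3] = (15.2503, 0.8287) + 2.7 * (0.9848, -0.1736) = (15.2503 + 2.6590, 0.8287 + -0.4689) = (17.9093, 0.3599)
End effector: (17.9093, 0.3599)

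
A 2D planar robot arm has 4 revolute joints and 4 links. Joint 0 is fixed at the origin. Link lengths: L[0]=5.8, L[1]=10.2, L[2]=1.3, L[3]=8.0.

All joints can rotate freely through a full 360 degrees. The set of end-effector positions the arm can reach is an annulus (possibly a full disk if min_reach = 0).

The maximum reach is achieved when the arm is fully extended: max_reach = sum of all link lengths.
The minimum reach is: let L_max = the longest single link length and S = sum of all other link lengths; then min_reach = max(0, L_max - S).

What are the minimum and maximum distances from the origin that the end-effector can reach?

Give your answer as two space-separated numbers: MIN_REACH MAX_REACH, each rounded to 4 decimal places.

Link lengths: [5.8, 10.2, 1.3, 8.0]
max_reach = 5.8 + 10.2 + 1.3 + 8 = 25.3
L_max = max([5.8, 10.2, 1.3, 8.0]) = 10.2
S (sum of others) = 25.3 - 10.2 = 15.1
min_reach = max(0, 10.2 - 15.1) = max(0, -4.9) = 0

Answer: 0.0000 25.3000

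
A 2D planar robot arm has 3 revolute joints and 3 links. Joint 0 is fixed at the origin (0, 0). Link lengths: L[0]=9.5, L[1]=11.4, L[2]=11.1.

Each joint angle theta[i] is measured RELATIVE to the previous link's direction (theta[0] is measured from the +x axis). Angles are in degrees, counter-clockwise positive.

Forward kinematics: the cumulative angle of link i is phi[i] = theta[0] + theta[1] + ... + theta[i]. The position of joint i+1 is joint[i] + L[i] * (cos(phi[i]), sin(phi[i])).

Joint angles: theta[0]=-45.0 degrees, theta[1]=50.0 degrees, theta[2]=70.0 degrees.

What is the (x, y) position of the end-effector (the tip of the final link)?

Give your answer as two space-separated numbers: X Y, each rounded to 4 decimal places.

joint[0] = (0.0000, 0.0000)  (base)
link 0: phi[0] = -45 = -45 deg
  cos(-45 deg) = 0.7071, sin(-45 deg) = -0.7071
  joint[1] = (0.0000, 0.0000) + 9.5 * (0.7071, -0.7071) = (0.0000 + 6.7175, 0.0000 + -6.7175) = (6.7175, -6.7175)
link 1: phi[1] = -45 + 50 = 5 deg
  cos(5 deg) = 0.9962, sin(5 deg) = 0.0872
  joint[2] = (6.7175, -6.7175) + 11.4 * (0.9962, 0.0872) = (6.7175 + 11.3566, -6.7175 + 0.9936) = (18.0741, -5.7239)
link 2: phi[2] = -45 + 50 + 70 = 75 deg
  cos(75 deg) = 0.2588, sin(75 deg) = 0.9659
  joint[3] = (18.0741, -5.7239) + 11.1 * (0.2588, 0.9659) = (18.0741 + 2.8729, -5.7239 + 10.7218) = (20.9470, 4.9978)
End effector: (20.9470, 4.9978)

Answer: 20.9470 4.9978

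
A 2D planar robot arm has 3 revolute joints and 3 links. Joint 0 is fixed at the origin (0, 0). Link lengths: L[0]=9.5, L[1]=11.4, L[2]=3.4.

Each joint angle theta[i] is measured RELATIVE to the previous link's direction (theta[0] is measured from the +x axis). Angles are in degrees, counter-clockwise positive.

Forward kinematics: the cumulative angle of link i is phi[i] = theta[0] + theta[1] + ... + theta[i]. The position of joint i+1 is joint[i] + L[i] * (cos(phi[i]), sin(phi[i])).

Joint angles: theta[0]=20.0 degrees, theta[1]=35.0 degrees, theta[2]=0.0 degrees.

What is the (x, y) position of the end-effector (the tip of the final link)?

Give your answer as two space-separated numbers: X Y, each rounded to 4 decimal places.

Answer: 17.4160 15.3726

Derivation:
joint[0] = (0.0000, 0.0000)  (base)
link 0: phi[0] = 20 = 20 deg
  cos(20 deg) = 0.9397, sin(20 deg) = 0.3420
  joint[1] = (0.0000, 0.0000) + 9.5 * (0.9397, 0.3420) = (0.0000 + 8.9271, 0.0000 + 3.2492) = (8.9271, 3.2492)
link 1: phi[1] = 20 + 35 = 55 deg
  cos(55 deg) = 0.5736, sin(55 deg) = 0.8192
  joint[2] = (8.9271, 3.2492) + 11.4 * (0.5736, 0.8192) = (8.9271 + 6.5388, 3.2492 + 9.3383) = (15.4659, 12.5875)
link 2: phi[2] = 20 + 35 + 0 = 55 deg
  cos(55 deg) = 0.5736, sin(55 deg) = 0.8192
  joint[3] = (15.4659, 12.5875) + 3.4 * (0.5736, 0.8192) = (15.4659 + 1.9502, 12.5875 + 2.7851) = (17.4160, 15.3726)
End effector: (17.4160, 15.3726)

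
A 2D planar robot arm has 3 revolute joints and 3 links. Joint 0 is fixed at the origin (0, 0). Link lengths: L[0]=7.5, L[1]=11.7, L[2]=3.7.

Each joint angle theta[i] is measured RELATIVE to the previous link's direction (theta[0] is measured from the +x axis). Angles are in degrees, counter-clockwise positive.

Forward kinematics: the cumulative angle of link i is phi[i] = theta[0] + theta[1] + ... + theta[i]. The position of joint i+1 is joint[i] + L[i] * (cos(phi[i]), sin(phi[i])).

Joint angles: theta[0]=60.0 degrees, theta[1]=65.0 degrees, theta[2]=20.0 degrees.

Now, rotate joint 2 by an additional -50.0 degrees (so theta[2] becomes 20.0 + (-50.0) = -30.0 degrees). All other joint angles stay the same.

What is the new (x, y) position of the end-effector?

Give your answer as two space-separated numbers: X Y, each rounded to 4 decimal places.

Answer: -3.2833 19.7652

Derivation:
joint[0] = (0.0000, 0.0000)  (base)
link 0: phi[0] = 60 = 60 deg
  cos(60 deg) = 0.5000, sin(60 deg) = 0.8660
  joint[1] = (0.0000, 0.0000) + 7.5 * (0.5000, 0.8660) = (0.0000 + 3.7500, 0.0000 + 6.4952) = (3.7500, 6.4952)
link 1: phi[1] = 60 + 65 = 125 deg
  cos(125 deg) = -0.5736, sin(125 deg) = 0.8192
  joint[2] = (3.7500, 6.4952) + 11.7 * (-0.5736, 0.8192) = (3.7500 + -6.7108, 6.4952 + 9.5841) = (-2.9608, 16.0793)
link 2: phi[2] = 60 + 65 + -30 = 95 deg
  cos(95 deg) = -0.0872, sin(95 deg) = 0.9962
  joint[3] = (-2.9608, 16.0793) + 3.7 * (-0.0872, 0.9962) = (-2.9608 + -0.3225, 16.0793 + 3.6859) = (-3.2833, 19.7652)
End effector: (-3.2833, 19.7652)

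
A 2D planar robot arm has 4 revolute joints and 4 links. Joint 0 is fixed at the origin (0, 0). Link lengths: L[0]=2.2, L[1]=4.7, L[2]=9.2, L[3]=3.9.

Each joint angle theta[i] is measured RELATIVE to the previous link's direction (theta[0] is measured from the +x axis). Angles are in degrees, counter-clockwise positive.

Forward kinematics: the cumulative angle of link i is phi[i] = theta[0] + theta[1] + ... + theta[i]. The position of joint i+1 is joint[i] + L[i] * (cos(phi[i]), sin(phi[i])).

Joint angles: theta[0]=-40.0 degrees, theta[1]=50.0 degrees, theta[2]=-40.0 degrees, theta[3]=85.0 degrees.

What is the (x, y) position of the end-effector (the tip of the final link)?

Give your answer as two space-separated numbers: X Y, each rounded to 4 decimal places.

Answer: 16.5183 -2.0033

Derivation:
joint[0] = (0.0000, 0.0000)  (base)
link 0: phi[0] = -40 = -40 deg
  cos(-40 deg) = 0.7660, sin(-40 deg) = -0.6428
  joint[1] = (0.0000, 0.0000) + 2.2 * (0.7660, -0.6428) = (0.0000 + 1.6853, 0.0000 + -1.4141) = (1.6853, -1.4141)
link 1: phi[1] = -40 + 50 = 10 deg
  cos(10 deg) = 0.9848, sin(10 deg) = 0.1736
  joint[2] = (1.6853, -1.4141) + 4.7 * (0.9848, 0.1736) = (1.6853 + 4.6286, -1.4141 + 0.8161) = (6.3139, -0.5980)
link 2: phi[2] = -40 + 50 + -40 = -30 deg
  cos(-30 deg) = 0.8660, sin(-30 deg) = -0.5000
  joint[3] = (6.3139, -0.5980) + 9.2 * (0.8660, -0.5000) = (6.3139 + 7.9674, -0.5980 + -4.6000) = (14.2813, -5.1980)
link 3: phi[3] = -40 + 50 + -40 + 85 = 55 deg
  cos(55 deg) = 0.5736, sin(55 deg) = 0.8192
  joint[4] = (14.2813, -5.1980) + 3.9 * (0.5736, 0.8192) = (14.2813 + 2.2369, -5.1980 + 3.1947) = (16.5183, -2.0033)
End effector: (16.5183, -2.0033)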